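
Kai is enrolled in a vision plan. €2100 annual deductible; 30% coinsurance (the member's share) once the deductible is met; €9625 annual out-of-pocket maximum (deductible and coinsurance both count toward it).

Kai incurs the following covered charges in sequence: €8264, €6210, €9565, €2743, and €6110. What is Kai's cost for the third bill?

€2869.50

Claim 1 — €8264: deductible takes €2100, €6164 remains; coinsurance €6164 × 30% = €1849.20. Member pays €3949.20; OOP now €3949.20.
Claim 2 — €6210: deductible already satisfied, so member's share is 30% × €6210 = €1863. Member pays €1863; OOP now €5812.20.
Claim 3 — €9565: 30% coinsurance on €9565 = €2869.50. Cost to member: €2869.50. OOP to date €8681.70.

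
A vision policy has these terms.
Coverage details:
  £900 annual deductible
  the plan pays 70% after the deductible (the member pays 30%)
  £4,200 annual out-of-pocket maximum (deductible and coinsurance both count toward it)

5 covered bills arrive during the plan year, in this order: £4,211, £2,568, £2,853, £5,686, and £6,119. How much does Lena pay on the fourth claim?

Bill 1, £4,211: £900 finishes the deductible; £3,311 goes to coinsurance; 30% of £3,311 = £993.30. Cost to member: £1,893.30. OOP to date £1,893.30.
Bill 2, £2,568: 30% coinsurance on £2,568 = £770.40. Cost to member: £770.40. OOP to date £2,663.70.
Bill 3, £2,853: 30% coinsurance on £2,853 = £855.90. Member owes £855.90 (running OOP £3,519.60).
Bill 4, £5,686: deductible met; 30% of £5,686 = £1,705.80. OOP would hit £5,225.40 > £4,200, so the cap limits the member to £4,200 − £3,519.60 = £680.40.

£680.40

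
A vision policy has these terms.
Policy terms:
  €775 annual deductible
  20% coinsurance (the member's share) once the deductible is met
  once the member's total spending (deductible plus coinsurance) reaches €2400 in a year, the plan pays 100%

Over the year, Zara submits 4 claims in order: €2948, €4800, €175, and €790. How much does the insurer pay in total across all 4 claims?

€6350.40

Claim 1 — €2948: deductible takes €775, €2173 remains; member's 20% is €434.60. Member pays €1209.60; OOP now €1209.60. Plan pays €2948 − €1209.60 = €1738.40.
Claim 2 — €4800: deductible met; 20% of €4800 = €960. Cost to member: €960. OOP to date €2169.60. Insurer: €4800 − €960 = €3840.
Claim 3 — €175: 20% coinsurance on €175 = €35. Cost to member: €35. OOP to date €2204.60. Plan pays €175 − €35 = €140.
Claim 4 — €790: deductible already satisfied, so member's share is 20% × €790 = €158. Member pays €158; OOP now €2362.60. Plan pays €790 − €158 = €632.
Insurer total: €1738.40 + €3840 + €140 + €632 = €6350.40.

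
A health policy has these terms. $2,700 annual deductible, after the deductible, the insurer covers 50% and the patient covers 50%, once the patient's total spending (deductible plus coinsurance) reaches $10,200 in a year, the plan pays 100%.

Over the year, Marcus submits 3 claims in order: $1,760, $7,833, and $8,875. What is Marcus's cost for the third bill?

$4,053.50

#1 ($1,760): entire amount goes to the deductible. Cost to patient: $1,760. OOP to date $1,760.
#2 ($7,833): deductible takes $940, $6,893 remains; patient's 50% is $3,446.50. Patient owes $4,386.50 (running OOP $6,146.50).
#3 ($8,875): deductible met; 50% of $8,875 = $4,437.50. That would push OOP to $10,584, over the $10,200 cap, so patient pays $10,200 − $6,146.50 = $4,053.50.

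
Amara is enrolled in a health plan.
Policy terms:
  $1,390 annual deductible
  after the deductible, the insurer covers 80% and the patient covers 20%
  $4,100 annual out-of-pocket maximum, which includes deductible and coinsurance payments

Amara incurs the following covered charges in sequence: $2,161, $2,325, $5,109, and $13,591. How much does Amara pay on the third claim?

Claim 1 — $2,161: $1,390 to deductible, leaving $771; 20% of $771 = $154.20. Cost to patient: $1,544.20. OOP to date $1,544.20.
Claim 2 — $2,325: deductible met; 20% of $2,325 = $465. Patient pays $465; OOP now $2,009.20.
Claim 3 — $5,109: deductible already satisfied, so patient's share is 20% × $5,109 = $1,021.80. Patient owes $1,021.80 (running OOP $3,031).

$1,021.80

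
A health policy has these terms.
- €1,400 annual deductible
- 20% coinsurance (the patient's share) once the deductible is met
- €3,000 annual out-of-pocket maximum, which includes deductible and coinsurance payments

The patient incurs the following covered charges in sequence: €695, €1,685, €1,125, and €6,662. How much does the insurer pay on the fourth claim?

€5,483

Bill 1, €695: all of it applies to the deductible. Cost to patient: €695. OOP to date €695. Insurer: €695 − €695 = €0.
Bill 2, €1,685: €705 finishes the deductible; €980 goes to coinsurance; 20% of €980 = €196. Patient owes €901 (running OOP €1,596). Insurer: €1,685 − €901 = €784.
Bill 3, €1,125: deductible already satisfied, so patient's share is 20% × €1,125 = €225. Patient owes €225 (running OOP €1,821). Insurer: €1,125 − €225 = €900.
Bill 4, €6,662: deductible already satisfied, so patient's share is 20% × €6,662 = €1,332.40. That would push OOP to €3,153.40, over the €3,000 cap, so patient pays €3,000 − €1,821 = €1,179. Plan pays €6,662 − €1,179 = €5,483.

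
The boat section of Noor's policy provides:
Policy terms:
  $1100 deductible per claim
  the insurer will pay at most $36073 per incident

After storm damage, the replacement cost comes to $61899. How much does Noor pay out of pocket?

After the deductible, $61899 − $1100 = $60799 remains.
$60799 exceeds the $36073 limit, so the insurer pays the limit: $36073.
Owner's share is the uncovered remainder: $61899 − $36073 = $25826.

$25826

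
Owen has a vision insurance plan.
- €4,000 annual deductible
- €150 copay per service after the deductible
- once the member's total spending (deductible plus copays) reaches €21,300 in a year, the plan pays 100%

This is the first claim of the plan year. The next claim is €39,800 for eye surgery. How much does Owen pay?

€4,150

The full €4,000 deductible is still open; €4,000 of this bill applies to it.
The remaining €35,800 (= €39,800 − €4,000) moves to the copay.
Copay on this service: €150.
That puts the member's cost at €4,000 + €150 = €4,150 before any cap.
Year-to-date out-of-pocket becomes €0 + €4,150 = €4,150, still under the €21,300 maximum, so no cap applies.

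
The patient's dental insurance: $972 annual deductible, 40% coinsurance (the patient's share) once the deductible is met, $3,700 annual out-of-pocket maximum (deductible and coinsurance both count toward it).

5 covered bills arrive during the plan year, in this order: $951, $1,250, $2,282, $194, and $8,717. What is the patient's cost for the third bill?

#1 ($951): fully absorbed by the deductible. Cost to patient: $951. OOP to date $951.
#2 ($1,250): $21 to deductible, leaving $1,229; coinsurance $1,229 × 40% = $491.60. Patient owes $512.60 (running OOP $1,463.60).
#3 ($2,282): 40% coinsurance on $2,282 = $912.80. Patient pays $912.80; OOP now $2,376.40.

$912.80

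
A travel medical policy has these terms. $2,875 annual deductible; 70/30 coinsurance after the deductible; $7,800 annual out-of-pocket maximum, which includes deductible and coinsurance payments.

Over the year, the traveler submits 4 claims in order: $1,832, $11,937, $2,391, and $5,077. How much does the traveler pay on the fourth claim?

$939.50

Claim 1 ($1,832): fully absorbed by the deductible. Traveler owes $1,832 (running OOP $1,832).
Claim 2 ($11,937): deductible takes $1,043, $10,894 remains; traveler's 30% is $3,268.20. Cost to traveler: $4,311.20. OOP to date $6,143.20.
Claim 3 ($2,391): 30% coinsurance on $2,391 = $717.30. Traveler owes $717.30 (running OOP $6,860.50).
Claim 4 ($5,077): 30% coinsurance on $5,077 = $1,523.10. That would push OOP to $8,383.60, over the $7,800 cap, so traveler pays $7,800 − $6,860.50 = $939.50.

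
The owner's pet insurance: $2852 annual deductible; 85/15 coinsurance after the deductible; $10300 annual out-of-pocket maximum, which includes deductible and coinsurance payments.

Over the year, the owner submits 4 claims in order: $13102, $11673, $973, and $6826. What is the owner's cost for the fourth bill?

$1023.90

#1 ($13102): $2852 to deductible, leaving $10250; 15% of $10250 = $1537.50. Owner pays $4389.50; OOP now $4389.50.
#2 ($11673): deductible met; 15% of $11673 = $1750.95. Cost to owner: $1750.95. OOP to date $6140.45.
#3 ($973): deductible already satisfied, so owner's share is 15% × $973 = $145.95. Owner pays $145.95; OOP now $6286.40.
#4 ($6826): deductible met; 15% of $6826 = $1023.90. Owner pays $1023.90; OOP now $7310.30.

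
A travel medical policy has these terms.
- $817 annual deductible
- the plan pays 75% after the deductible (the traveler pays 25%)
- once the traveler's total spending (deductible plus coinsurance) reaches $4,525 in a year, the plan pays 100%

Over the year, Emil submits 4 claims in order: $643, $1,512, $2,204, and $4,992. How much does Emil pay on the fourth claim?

$1,248

Bill 1, $643: all of it applies to the deductible. Traveler pays $643; OOP now $643.
Bill 2, $1,512: $174 finishes the deductible; $1,338 goes to coinsurance; coinsurance $1,338 × 25% = $334.50. Traveler owes $508.50 (running OOP $1,151.50).
Bill 3, $2,204: deductible met; 25% of $2,204 = $551. Traveler pays $551; OOP now $1,702.50.
Bill 4, $4,992: 25% coinsurance on $4,992 = $1,248. Cost to traveler: $1,248. OOP to date $2,950.50.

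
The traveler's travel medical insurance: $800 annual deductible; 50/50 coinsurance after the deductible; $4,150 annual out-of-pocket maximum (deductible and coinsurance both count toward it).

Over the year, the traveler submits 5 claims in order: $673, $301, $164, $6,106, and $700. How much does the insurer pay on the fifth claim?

$572

#1 ($673): entire amount goes to the deductible. Cost to traveler: $673. OOP to date $673. Insurer: $673 − $673 = $0.
#2 ($301): $127 finishes the deductible; $174 goes to coinsurance; traveler's 50% is $87. Traveler owes $214 (running OOP $887). Plan pays $301 − $214 = $87.
#3 ($164): deductible met; 50% of $164 = $82. Traveler pays $82; OOP now $969. Insurer: $164 − $82 = $82.
#4 ($6,106): deductible already satisfied, so traveler's share is 50% × $6,106 = $3,053. Cost to traveler: $3,053. OOP to date $4,022. Plan pays $6,106 − $3,053 = $3,053.
#5 ($700): 50% coinsurance on $700 = $350. Adding that to $4,022 gives $4,372, past the $4,150 cap; traveler pays only $4,150 − $4,022 = $128. Plan pays $700 − $128 = $572.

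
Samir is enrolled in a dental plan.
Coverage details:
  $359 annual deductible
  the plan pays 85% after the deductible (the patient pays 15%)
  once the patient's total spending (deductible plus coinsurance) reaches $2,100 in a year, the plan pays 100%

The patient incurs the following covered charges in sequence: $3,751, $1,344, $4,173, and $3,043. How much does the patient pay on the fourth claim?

$404.65

Claim 1 ($3,751): $359 to deductible, leaving $3,392; patient's 15% is $508.80. Patient pays $867.80; OOP now $867.80.
Claim 2 ($1,344): deductible met; 15% of $1,344 = $201.60. Patient owes $201.60 (running OOP $1,069.40).
Claim 3 ($4,173): deductible met; 15% of $4,173 = $625.95. Patient pays $625.95; OOP now $1,695.35.
Claim 4 ($3,043): deductible met; 15% of $3,043 = $456.45. That would push OOP to $2,151.80, over the $2,100 cap, so patient pays $2,100 − $1,695.35 = $404.65.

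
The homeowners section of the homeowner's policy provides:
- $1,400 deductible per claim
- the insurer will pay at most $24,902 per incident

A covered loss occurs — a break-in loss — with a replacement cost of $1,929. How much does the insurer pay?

Subtract the deductible: $1,929 − $1,400 = $529.
$529 is within the $24,902 limit, so the insurer pays $529.

$529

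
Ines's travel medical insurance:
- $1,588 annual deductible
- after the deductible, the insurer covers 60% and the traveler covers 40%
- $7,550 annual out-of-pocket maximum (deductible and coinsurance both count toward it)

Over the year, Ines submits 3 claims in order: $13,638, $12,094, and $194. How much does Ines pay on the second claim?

#1 ($13,638): $1,588 finishes the deductible; $12,050 goes to coinsurance; 40% of $12,050 = $4,820. Traveler pays $6,408; OOP now $6,408.
#2 ($12,094): deductible already satisfied, so traveler's share is 40% × $12,094 = $4,837.60. That would push OOP to $11,245.60, over the $7,550 cap, so traveler pays $7,550 − $6,408 = $1,142.

$1,142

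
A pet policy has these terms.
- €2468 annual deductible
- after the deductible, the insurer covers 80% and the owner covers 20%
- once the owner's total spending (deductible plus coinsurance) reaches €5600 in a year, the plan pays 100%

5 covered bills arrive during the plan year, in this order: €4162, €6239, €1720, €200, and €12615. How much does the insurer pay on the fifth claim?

€11453.60

Claim 1 (€4162): €2468 to deductible, leaving €1694; owner's 20% is €338.80. Owner owes €2806.80 (running OOP €2806.80). Insurer: €4162 − €2806.80 = €1355.20.
Claim 2 (€6239): deductible already satisfied, so owner's share is 20% × €6239 = €1247.80. Cost to owner: €1247.80. OOP to date €4054.60. Insurer: €6239 − €1247.80 = €4991.20.
Claim 3 (€1720): deductible met; 20% of €1720 = €344. Owner owes €344 (running OOP €4398.60). Plan pays €1720 − €344 = €1376.
Claim 4 (€200): deductible met; 20% of €200 = €40. Owner pays €40; OOP now €4438.60. Plan pays €200 − €40 = €160.
Claim 5 (€12615): deductible met; 20% of €12615 = €2523. Adding that to €4438.60 gives €6961.60, past the €5600 cap; owner pays only €5600 − €4438.60 = €1161.40. Insurer: €12615 − €1161.40 = €11453.60.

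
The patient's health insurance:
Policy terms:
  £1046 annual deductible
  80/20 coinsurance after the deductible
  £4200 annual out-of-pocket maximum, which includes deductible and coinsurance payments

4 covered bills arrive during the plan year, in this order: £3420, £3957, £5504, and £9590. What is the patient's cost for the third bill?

Claim 1 — £3420: £1046 finishes the deductible; £2374 goes to coinsurance; 20% of £2374 = £474.80. Patient pays £1520.80; OOP now £1520.80.
Claim 2 — £3957: deductible met; 20% of £3957 = £791.40. Patient owes £791.40 (running OOP £2312.20).
Claim 3 — £5504: deductible met; 20% of £5504 = £1100.80. Patient pays £1100.80; OOP now £3413.

£1100.80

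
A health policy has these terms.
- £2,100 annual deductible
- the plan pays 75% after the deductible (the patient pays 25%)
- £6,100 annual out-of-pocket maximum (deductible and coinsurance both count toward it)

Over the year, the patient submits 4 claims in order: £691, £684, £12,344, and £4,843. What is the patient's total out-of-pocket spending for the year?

Claim 1 (£691): all of it applies to the deductible. Cost to patient: £691. OOP to date £691.
Claim 2 (£684): fully absorbed by the deductible. Patient owes £684 (running OOP £1,375).
Claim 3 (£12,344): deductible takes £725, £11,619 remains; patient's 25% is £2,904.75. Patient owes £3,629.75 (running OOP £5,004.75).
Claim 4 (£4,843): 25% coinsurance on £4,843 = £1,210.75. That would push OOP to £6,215.50, over the £6,100 cap, so patient pays £6,100 − £5,004.75 = £1,095.25.
Total paid by the patient: £691 + £684 + £3,629.75 + £1,095.25 = £6,100.

£6,100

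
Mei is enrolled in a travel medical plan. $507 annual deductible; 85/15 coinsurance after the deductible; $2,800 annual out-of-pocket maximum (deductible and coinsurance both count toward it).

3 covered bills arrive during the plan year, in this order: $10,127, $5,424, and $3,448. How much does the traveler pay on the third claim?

$36.40

#1 ($10,127): deductible takes $507, $9,620 remains; coinsurance $9,620 × 15% = $1,443. Cost to traveler: $1,950. OOP to date $1,950.
#2 ($5,424): deductible met; 15% of $5,424 = $813.60. Traveler pays $813.60; OOP now $2,763.60.
#3 ($3,448): deductible met; 15% of $3,448 = $517.20. OOP would hit $3,280.80 > $2,800, so the cap limits the traveler to $2,800 − $2,763.60 = $36.40.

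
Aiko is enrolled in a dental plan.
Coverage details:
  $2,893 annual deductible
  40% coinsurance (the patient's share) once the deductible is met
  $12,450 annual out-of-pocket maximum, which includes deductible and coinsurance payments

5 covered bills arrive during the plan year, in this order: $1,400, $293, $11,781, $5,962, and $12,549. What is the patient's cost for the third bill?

Claim 1 ($1,400): entire amount goes to the deductible. Patient owes $1,400 (running OOP $1,400).
Claim 2 ($293): fully absorbed by the deductible. Cost to patient: $293. OOP to date $1,693.
Claim 3 ($11,781): $1,200 finishes the deductible; $10,581 goes to coinsurance; patient's 40% is $4,232.40. Cost to patient: $5,432.40. OOP to date $7,125.40.

$5,432.40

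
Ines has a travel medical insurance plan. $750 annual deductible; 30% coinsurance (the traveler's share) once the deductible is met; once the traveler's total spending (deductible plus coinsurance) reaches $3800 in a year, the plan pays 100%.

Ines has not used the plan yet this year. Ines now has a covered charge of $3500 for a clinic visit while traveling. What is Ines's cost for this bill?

$1575

Deductible not yet touched, so the first $750 of the bill goes to the deductible.
That leaves $3500 − $750 = $2750 for coinsurance.
30% of $2750 = $825 falls to the traveler.
That puts the traveler's cost at $750 + $825 = $1575 before any cap.
Cumulative spending $0 + $1575 = $1575 stays under the $3800 maximum.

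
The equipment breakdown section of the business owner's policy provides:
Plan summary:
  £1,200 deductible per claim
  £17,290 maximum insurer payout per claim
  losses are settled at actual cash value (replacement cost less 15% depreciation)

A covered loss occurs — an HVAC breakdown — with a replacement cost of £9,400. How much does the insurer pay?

£6,790

Depreciate 15%: the covered value is £9,400 × 0.85 = £7,990.
Subtract the deductible: £7,990 − £1,200 = £6,790.
£6,790 is within the £17,290 limit, so the insurer pays £6,790.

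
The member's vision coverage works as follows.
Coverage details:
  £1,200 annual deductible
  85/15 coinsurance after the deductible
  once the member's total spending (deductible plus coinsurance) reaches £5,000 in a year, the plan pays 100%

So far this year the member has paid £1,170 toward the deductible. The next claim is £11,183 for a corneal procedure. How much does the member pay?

£1,702.95

£1,170 of the £1,200 deductible is already met, leaving £30.
After the £30 deductible portion, £11,183 − £30 = £11,153 is subject to coinsurance.
Coinsurance: £11,153 × 15% = £1,672.95.
So the member owes £30 + £1,672.95 = £1,702.95 before any cap.
Year-to-date out-of-pocket becomes £1,170 + £1,702.95 = £2,872.95, still under the £5,000 maximum, so no cap applies.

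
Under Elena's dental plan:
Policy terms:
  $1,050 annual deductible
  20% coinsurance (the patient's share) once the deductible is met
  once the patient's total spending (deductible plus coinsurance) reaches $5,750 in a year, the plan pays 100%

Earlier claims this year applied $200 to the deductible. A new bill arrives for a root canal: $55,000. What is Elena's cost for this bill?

$200 of the $1,050 deductible is already met, leaving $850.
The remaining $54,150 (= $55,000 − $850) moves to coinsurance.
Patient's 20% share of $54,150 is $10,830.
Patient responsibility before any cap: $850 + $10,830 = $11,680.
That would bring total out-of-pocket to $11,880, past the $5,750 cap. The patient is capped at $5,750 − $200 = $5,550 on this claim.

$5,550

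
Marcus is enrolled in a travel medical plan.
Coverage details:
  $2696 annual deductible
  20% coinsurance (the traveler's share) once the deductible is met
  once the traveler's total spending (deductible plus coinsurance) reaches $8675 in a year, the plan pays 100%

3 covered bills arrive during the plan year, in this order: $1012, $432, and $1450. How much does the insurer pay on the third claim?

$158.40

#1 ($1012): fully absorbed by the deductible. Traveler owes $1012 (running OOP $1012). Insurer: $1012 − $1012 = $0.
#2 ($432): entire amount goes to the deductible. Traveler pays $432; OOP now $1444. Insurer: $432 − $432 = $0.
#3 ($1450): deductible takes $1252, $198 remains; 20% of $198 = $39.60. Traveler pays $1291.60; OOP now $2735.60. Plan pays $1450 − $1291.60 = $158.40.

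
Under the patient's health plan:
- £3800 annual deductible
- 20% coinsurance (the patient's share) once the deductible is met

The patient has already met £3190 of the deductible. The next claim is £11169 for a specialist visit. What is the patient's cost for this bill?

Remaining deductible: £3800 − £3190 = £610.
After the £610 deductible portion, £11169 − £610 = £10559 is subject to coinsurance.
20% of £10559 = £2111.80 falls to the patient.
That puts the patient's cost at £610 + £2111.80 = £2721.80.

£2721.80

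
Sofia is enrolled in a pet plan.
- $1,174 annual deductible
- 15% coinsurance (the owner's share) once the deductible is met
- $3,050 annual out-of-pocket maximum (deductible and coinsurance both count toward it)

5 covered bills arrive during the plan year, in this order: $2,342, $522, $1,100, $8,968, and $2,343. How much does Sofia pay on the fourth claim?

Claim 1 — $2,342: $1,174 finishes the deductible; $1,168 goes to coinsurance; 15% of $1,168 = $175.20. Owner owes $1,349.20 (running OOP $1,349.20).
Claim 2 — $522: deductible met; 15% of $522 = $78.30. Cost to owner: $78.30. OOP to date $1,427.50.
Claim 3 — $1,100: deductible met; 15% of $1,100 = $165. Owner owes $165 (running OOP $1,592.50).
Claim 4 — $8,968: 15% coinsurance on $8,968 = $1,345.20. Cost to owner: $1,345.20. OOP to date $2,937.70.

$1,345.20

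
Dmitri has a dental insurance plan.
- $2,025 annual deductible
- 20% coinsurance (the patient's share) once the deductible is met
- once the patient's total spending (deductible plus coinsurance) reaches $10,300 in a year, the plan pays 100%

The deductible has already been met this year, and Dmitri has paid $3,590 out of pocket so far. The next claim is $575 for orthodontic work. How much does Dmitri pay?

The deductible is already satisfied, so the full bill goes to coinsurance.
Coinsurance: $575 × 20% = $115.
Total out-of-pocket so far would be $3,590 + $115 = $3,705, below the $10,300 cap — no reduction.

$115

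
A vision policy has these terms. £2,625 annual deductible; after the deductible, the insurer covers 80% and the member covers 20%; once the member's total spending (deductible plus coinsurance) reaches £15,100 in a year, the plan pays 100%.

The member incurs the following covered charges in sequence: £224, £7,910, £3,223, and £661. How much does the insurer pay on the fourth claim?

Claim 1 (£224): all of it applies to the deductible. Member pays £224; OOP now £224. Insurer: £224 − £224 = £0.
Claim 2 (£7,910): £2,401 to deductible, leaving £5,509; 20% of £5,509 = £1,101.80. Member owes £3,502.80 (running OOP £3,726.80). Insurer: £7,910 − £3,502.80 = £4,407.20.
Claim 3 (£3,223): deductible already satisfied, so member's share is 20% × £3,223 = £644.60. Cost to member: £644.60. OOP to date £4,371.40. Insurer: £3,223 − £644.60 = £2,578.40.
Claim 4 (£661): deductible already satisfied, so member's share is 20% × £661 = £132.20. Member owes £132.20 (running OOP £4,503.60). Plan pays £661 − £132.20 = £528.80.

£528.80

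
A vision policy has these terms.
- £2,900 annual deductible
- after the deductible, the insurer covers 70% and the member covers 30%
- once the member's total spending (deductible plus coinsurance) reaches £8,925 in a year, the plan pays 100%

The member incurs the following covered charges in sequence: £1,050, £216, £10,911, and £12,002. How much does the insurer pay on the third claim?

£6,493.90

Claim 1 — £1,050: all of it applies to the deductible. Member pays £1,050; OOP now £1,050. Plan pays £1,050 − £1,050 = £0.
Claim 2 — £216: all of it applies to the deductible. Member owes £216 (running OOP £1,266). Plan pays £216 − £216 = £0.
Claim 3 — £10,911: £1,634 finishes the deductible; £9,277 goes to coinsurance; member's 30% is £2,783.10. Member pays £4,417.10; OOP now £5,683.10. Plan pays £10,911 − £4,417.10 = £6,493.90.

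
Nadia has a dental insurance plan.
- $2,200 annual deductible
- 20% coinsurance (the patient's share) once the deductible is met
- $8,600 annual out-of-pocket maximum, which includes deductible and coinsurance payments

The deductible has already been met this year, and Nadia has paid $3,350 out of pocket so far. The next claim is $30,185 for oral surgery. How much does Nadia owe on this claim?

$5,250

With the deductible met, the entire $30,185 is subject to coinsurance.
Coinsurance: $30,185 × 20% = $6,037.
Adding $6,037 to the $3,350 already spent would give $9,387, which exceeds the $8,600 cap; the patient pays just $8,600 − $3,350 = $5,250.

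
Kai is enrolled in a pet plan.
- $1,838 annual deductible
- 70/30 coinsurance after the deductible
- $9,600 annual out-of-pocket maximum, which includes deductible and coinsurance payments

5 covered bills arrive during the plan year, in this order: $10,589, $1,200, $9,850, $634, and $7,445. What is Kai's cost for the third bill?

$2,955

Claim 1 ($10,589): $1,838 finishes the deductible; $8,751 goes to coinsurance; 30% of $8,751 = $2,625.30. Cost to owner: $4,463.30. OOP to date $4,463.30.
Claim 2 ($1,200): deductible met; 30% of $1,200 = $360. Owner pays $360; OOP now $4,823.30.
Claim 3 ($9,850): deductible met; 30% of $9,850 = $2,955. Owner owes $2,955 (running OOP $7,778.30).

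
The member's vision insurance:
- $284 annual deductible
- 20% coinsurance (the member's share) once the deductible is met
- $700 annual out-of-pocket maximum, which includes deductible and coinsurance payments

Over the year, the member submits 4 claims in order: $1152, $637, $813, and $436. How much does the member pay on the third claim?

Bill 1, $1152: deductible takes $284, $868 remains; coinsurance $868 × 20% = $173.60. Member pays $457.60; OOP now $457.60.
Bill 2, $637: 20% coinsurance on $637 = $127.40. Cost to member: $127.40. OOP to date $585.
Bill 3, $813: 20% coinsurance on $813 = $162.60. Adding that to $585 gives $747.60, past the $700 cap; member pays only $700 − $585 = $115.

$115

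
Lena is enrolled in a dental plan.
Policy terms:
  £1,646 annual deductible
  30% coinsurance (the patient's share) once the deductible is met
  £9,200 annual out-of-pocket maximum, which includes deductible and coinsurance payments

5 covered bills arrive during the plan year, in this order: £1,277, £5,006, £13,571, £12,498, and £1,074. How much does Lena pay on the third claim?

£4,071.30

Claim 1 (£1,277): fully absorbed by the deductible. Patient owes £1,277 (running OOP £1,277).
Claim 2 (£5,006): deductible takes £369, £4,637 remains; coinsurance £4,637 × 30% = £1,391.10. Patient owes £1,760.10 (running OOP £3,037.10).
Claim 3 (£13,571): deductible already satisfied, so patient's share is 30% × £13,571 = £4,071.30. Patient pays £4,071.30; OOP now £7,108.40.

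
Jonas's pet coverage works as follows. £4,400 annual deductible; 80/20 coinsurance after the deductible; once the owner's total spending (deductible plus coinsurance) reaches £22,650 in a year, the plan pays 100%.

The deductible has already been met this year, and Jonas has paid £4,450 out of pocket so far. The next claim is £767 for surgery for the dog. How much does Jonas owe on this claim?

£153.40

The deductible is already satisfied, so the full bill goes to coinsurance.
Owner's 20% share of £767 is £153.40.
Year-to-date out-of-pocket becomes £4,450 + £153.40 = £4,603.40, still under the £22,650 maximum, so no cap applies.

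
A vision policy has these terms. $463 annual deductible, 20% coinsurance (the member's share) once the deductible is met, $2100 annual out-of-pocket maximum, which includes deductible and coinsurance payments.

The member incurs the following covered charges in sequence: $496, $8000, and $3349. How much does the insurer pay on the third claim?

$3318.60

Claim 1 — $496: deductible takes $463, $33 remains; member's 20% is $6.60. Member owes $469.60 (running OOP $469.60). Plan pays $496 − $469.60 = $26.40.
Claim 2 — $8000: 20% coinsurance on $8000 = $1600. Member owes $1600 (running OOP $2069.60). Insurer: $8000 − $1600 = $6400.
Claim 3 — $3349: deductible already satisfied, so member's share is 20% × $3349 = $669.80. Adding that to $2069.60 gives $2739.40, past the $2100 cap; member pays only $2100 − $2069.60 = $30.40. Insurer: $3349 − $30.40 = $3318.60.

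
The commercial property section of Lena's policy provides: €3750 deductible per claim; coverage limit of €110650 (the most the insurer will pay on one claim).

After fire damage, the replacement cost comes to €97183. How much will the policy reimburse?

Less the €3750 deductible: €97183 − €3750 = €93433.
That's under the €110650 cap, so the insurer reimburses the full €93433.

€93433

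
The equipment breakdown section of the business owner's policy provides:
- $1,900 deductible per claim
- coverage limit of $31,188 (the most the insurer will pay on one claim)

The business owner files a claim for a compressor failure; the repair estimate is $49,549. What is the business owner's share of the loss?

$18,361

After the deductible, $49,549 − $1,900 = $47,649 remains.
Since $47,649 > $31,188, the payout is capped at $31,188.
Out of pocket: $49,549 − $31,188 = $18,361.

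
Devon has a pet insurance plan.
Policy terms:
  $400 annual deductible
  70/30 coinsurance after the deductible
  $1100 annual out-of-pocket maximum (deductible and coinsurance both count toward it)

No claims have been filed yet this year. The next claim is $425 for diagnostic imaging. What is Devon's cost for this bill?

Nothing has been paid toward the $400 deductible, so the first $400 of this charge is applied there.
After the $400 deductible portion, $425 − $400 = $25 is subject to coinsurance.
Coinsurance: $25 × 30% = $7.50.
Owner responsibility before any cap: $400 + $7.50 = $407.50.
Year-to-date out-of-pocket becomes $0 + $407.50 = $407.50, still under the $1100 maximum, so no cap applies.

$407.50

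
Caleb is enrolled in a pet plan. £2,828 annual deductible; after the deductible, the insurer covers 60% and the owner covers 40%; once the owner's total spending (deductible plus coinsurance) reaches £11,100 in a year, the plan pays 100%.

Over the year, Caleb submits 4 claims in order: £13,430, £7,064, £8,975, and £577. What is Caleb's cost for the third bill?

Claim 1 (£13,430): £2,828 finishes the deductible; £10,602 goes to coinsurance; owner's 40% is £4,240.80. Owner pays £7,068.80; OOP now £7,068.80.
Claim 2 (£7,064): deductible met; 40% of £7,064 = £2,825.60. Owner pays £2,825.60; OOP now £9,894.40.
Claim 3 (£8,975): 40% coinsurance on £8,975 = £3,590. Adding that to £9,894.40 gives £13,484.40, past the £11,100 cap; owner pays only £11,100 − £9,894.40 = £1,205.60.

£1,205.60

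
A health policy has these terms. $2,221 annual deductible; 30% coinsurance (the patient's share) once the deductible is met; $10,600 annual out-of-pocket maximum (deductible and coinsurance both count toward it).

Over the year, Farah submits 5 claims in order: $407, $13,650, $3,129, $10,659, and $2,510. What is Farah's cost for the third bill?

$938.70

Bill 1, $407: fully absorbed by the deductible. Patient owes $407 (running OOP $407).
Bill 2, $13,650: $1,814 finishes the deductible; $11,836 goes to coinsurance; coinsurance $11,836 × 30% = $3,550.80. Cost to patient: $5,364.80. OOP to date $5,771.80.
Bill 3, $3,129: deductible met; 30% of $3,129 = $938.70. Cost to patient: $938.70. OOP to date $6,710.50.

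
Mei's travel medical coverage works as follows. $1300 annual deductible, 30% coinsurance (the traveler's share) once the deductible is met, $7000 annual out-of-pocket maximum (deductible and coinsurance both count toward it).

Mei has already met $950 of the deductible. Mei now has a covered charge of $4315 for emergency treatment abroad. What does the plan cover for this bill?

$950 of the $1300 deductible is already met, leaving $350.
After the $350 deductible portion, $4315 − $350 = $3965 is subject to coinsurance.
30% of $3965 = $1189.50 falls to the traveler.
So the traveler owes $350 + $1189.50 = $1539.50 before any cap.
Year-to-date out-of-pocket becomes $950 + $1539.50 = $2489.50, still under the $7000 maximum, so no cap applies.
The plan picks up $4315 − $1539.50 = $2775.50.

$2775.50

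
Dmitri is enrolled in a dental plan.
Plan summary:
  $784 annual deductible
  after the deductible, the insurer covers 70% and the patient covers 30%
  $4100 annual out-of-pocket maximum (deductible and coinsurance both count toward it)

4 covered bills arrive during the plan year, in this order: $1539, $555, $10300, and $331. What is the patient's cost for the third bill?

Claim 1 ($1539): $784 finishes the deductible; $755 goes to coinsurance; coinsurance $755 × 30% = $226.50. Patient pays $1010.50; OOP now $1010.50.
Claim 2 ($555): deductible already satisfied, so patient's share is 30% × $555 = $166.50. Cost to patient: $166.50. OOP to date $1177.
Claim 3 ($10300): deductible met; 30% of $10300 = $3090. OOP would hit $4267 > $4100, so the cap limits the patient to $4100 − $1177 = $2923.

$2923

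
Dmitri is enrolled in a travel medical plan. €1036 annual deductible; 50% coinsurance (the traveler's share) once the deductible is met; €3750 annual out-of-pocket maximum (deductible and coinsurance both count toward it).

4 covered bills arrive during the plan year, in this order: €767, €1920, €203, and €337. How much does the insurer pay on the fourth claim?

Bill 1, €767: fully absorbed by the deductible. Cost to traveler: €767. OOP to date €767. Insurer: €767 − €767 = €0.
Bill 2, €1920: €269 to deductible, leaving €1651; traveler's 50% is €825.50. Traveler pays €1094.50; OOP now €1861.50. Plan pays €1920 − €1094.50 = €825.50.
Bill 3, €203: deductible met; 50% of €203 = €101.50. Traveler owes €101.50 (running OOP €1963). Plan pays €203 − €101.50 = €101.50.
Bill 4, €337: deductible met; 50% of €337 = €168.50. Traveler owes €168.50 (running OOP €2131.50). Insurer: €337 − €168.50 = €168.50.

€168.50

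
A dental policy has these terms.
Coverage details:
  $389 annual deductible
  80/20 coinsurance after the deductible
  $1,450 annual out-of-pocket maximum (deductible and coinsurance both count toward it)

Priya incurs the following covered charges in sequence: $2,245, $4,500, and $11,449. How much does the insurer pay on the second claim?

$3,810.20

#1 ($2,245): $389 to deductible, leaving $1,856; coinsurance $1,856 × 20% = $371.20. Patient owes $760.20 (running OOP $760.20). Insurer: $2,245 − $760.20 = $1,484.80.
#2 ($4,500): deductible already satisfied, so patient's share is 20% × $4,500 = $900. OOP would hit $1,660.20 > $1,450, so the cap limits the patient to $1,450 − $760.20 = $689.80. Insurer: $4,500 − $689.80 = $3,810.20.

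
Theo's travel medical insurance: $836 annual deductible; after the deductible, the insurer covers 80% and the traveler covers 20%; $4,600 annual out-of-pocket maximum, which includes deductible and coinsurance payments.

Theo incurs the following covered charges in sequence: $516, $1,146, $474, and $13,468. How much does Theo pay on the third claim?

$94.80

#1 ($516): entire amount goes to the deductible. Traveler owes $516 (running OOP $516).
#2 ($1,146): $320 finishes the deductible; $826 goes to coinsurance; traveler's 20% is $165.20. Cost to traveler: $485.20. OOP to date $1,001.20.
#3 ($474): deductible already satisfied, so traveler's share is 20% × $474 = $94.80. Cost to traveler: $94.80. OOP to date $1,096.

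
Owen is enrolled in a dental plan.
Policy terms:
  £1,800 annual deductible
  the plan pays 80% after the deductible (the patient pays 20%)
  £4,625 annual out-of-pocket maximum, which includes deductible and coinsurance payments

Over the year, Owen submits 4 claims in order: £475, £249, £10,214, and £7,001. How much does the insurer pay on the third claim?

£7,310.40

Claim 1 (£475): all of it applies to the deductible. Cost to patient: £475. OOP to date £475. Plan pays £475 − £475 = £0.
Claim 2 (£249): entire amount goes to the deductible. Patient owes £249 (running OOP £724). Plan pays £249 − £249 = £0.
Claim 3 (£10,214): £1,076 to deductible, leaving £9,138; coinsurance £9,138 × 20% = £1,827.60. Patient pays £2,903.60; OOP now £3,627.60. Insurer: £10,214 − £2,903.60 = £7,310.40.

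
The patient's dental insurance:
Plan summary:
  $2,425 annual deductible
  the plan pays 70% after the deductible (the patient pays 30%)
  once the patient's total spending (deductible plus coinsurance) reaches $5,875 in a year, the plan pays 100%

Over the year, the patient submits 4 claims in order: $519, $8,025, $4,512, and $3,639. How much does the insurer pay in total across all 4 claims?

$10,820

Claim 1 — $519: fully absorbed by the deductible. Patient pays $519; OOP now $519. Plan pays $519 − $519 = $0.
Claim 2 — $8,025: deductible takes $1,906, $6,119 remains; 30% of $6,119 = $1,835.70. Patient pays $3,741.70; OOP now $4,260.70. Plan pays $8,025 − $3,741.70 = $4,283.30.
Claim 3 — $4,512: 30% coinsurance on $4,512 = $1,353.60. Cost to patient: $1,353.60. OOP to date $5,614.30. Insurer: $4,512 − $1,353.60 = $3,158.40.
Claim 4 — $3,639: deductible already satisfied, so patient's share is 30% × $3,639 = $1,091.70. OOP would hit $6,706 > $5,875, so the cap limits the patient to $5,875 − $5,614.30 = $260.70. Insurer: $3,639 − $260.70 = $3,378.30.
Insurer total = bills − patient's total = $16,695 − $5,875 = $10,820.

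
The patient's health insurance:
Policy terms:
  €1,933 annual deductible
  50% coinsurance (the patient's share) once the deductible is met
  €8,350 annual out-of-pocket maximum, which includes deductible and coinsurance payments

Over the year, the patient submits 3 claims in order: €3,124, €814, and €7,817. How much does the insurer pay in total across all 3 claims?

Claim 1 (€3,124): deductible takes €1,933, €1,191 remains; coinsurance €1,191 × 50% = €595.50. Cost to patient: €2,528.50. OOP to date €2,528.50. Plan pays €3,124 − €2,528.50 = €595.50.
Claim 2 (€814): deductible met; 50% of €814 = €407. Cost to patient: €407. OOP to date €2,935.50. Insurer: €814 − €407 = €407.
Claim 3 (€7,817): deductible already satisfied, so patient's share is 50% × €7,817 = €3,908.50. Patient owes €3,908.50 (running OOP €6,844). Insurer: €7,817 − €3,908.50 = €3,908.50.
Insurer total: €595.50 + €407 + €3,908.50 = €4,911.

€4,911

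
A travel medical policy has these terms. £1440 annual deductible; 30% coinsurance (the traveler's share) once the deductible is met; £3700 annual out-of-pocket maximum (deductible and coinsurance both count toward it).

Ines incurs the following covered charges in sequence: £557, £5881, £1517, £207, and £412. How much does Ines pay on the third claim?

Claim 1 — £557: entire amount goes to the deductible. Traveler owes £557 (running OOP £557).
Claim 2 — £5881: £883 finishes the deductible; £4998 goes to coinsurance; 30% of £4998 = £1499.40. Cost to traveler: £2382.40. OOP to date £2939.40.
Claim 3 — £1517: 30% coinsurance on £1517 = £455.10. Cost to traveler: £455.10. OOP to date £3394.50.

£455.10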